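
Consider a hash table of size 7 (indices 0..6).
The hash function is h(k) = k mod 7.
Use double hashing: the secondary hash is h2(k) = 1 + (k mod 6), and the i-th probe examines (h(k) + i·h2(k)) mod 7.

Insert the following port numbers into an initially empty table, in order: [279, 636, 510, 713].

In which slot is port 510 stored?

Insert 279: h=6, slot 6 empty → index 6.
Insert 636: h=6, h2=1, slot 6 occupied → index 0.
Insert 510: h=6, h2=1, slots 6,0 occupied → index 1.
Insert 713: h=6, h2=6, slot 6 occupied → index 5.
Table: [636, 510, ., ., ., 713, 279]

1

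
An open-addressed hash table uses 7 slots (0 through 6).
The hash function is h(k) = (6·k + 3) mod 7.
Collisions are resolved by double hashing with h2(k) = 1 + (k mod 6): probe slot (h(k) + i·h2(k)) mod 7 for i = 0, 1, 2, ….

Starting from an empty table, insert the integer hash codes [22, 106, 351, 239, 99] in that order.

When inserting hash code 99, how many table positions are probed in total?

22 hashes to 2; slot 2 is free => place at 2.
106 hashes to 2, h2=5; 2 taken => place at 0.
351 hashes to 2, h2=4; 2 taken => place at 6.
239 hashes to 2, h2=6; 2 taken => place at 1.
99 hashes to 2, h2=4; 2,6 taken => place at 3.
Table: [106, 239, 22, 99, ., ., 351]

3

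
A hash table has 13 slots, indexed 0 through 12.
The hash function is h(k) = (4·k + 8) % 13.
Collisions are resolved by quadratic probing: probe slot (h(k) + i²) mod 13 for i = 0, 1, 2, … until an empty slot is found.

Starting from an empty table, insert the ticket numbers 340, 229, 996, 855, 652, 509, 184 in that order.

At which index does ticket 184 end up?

340 hashes to 3; slot 3 is free → place at 3.
229 hashes to 1; slot 1 is free → place at 1.
996 hashes to 1; 1 taken → place at 2.
855 hashes to 9; slot 9 is free → place at 9.
652 hashes to 3; 3 taken → place at 4.
509 hashes to 3; 3,4 taken → place at 7.
184 hashes to 3; 3,4,7 taken → place at 12.
Table: [—, 229, 996, 340, 652, —, —, 509, —, 855, —, —, 184]

12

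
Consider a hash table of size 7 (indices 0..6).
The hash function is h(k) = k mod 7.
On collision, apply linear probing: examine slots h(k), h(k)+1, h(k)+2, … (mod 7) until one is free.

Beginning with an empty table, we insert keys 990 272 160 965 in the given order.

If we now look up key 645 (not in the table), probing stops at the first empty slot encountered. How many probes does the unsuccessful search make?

990 hashes to 3; slot 3 is free → place at 3.
272 hashes to 6; slot 6 is free → place at 6.
160 hashes to 6; 6 taken → place at 0.
965 hashes to 6; 6,0 taken → place at 1.
Table: [160, 965, —, 990, —, —, 272]
Lookup 645: h=1, probe 1,2 → slot 2 empty, not found.

2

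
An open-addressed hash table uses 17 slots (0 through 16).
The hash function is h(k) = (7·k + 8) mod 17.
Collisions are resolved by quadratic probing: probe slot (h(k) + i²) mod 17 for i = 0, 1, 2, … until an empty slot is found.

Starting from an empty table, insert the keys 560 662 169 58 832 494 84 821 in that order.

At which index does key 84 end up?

0

Insert 560: h=1, slot 1 empty => index 1.
Insert 662: h=1, slot 1 occupied => index 2.
Insert 169: h=1, slots 1,2 occupied => index 5.
Insert 58: h=6, slot 6 empty => index 6.
Insert 832: h=1, slots 1,2,5 occupied => index 10.
Insert 494: h=15, slot 15 empty => index 15.
Insert 84: h=1, slots 1,2,5,10 occupied => index 0.
Insert 821: h=9, slot 9 empty => index 9.
Table: [84, 560, 662, ∅, ∅, 169, 58, ∅, ∅, 821, 832, ∅, ∅, ∅, ∅, 494, ∅]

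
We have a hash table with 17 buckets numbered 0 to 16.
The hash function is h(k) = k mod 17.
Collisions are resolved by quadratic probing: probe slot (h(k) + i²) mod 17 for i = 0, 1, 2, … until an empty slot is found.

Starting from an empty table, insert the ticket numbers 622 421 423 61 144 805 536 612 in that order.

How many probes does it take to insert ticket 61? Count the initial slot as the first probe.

2

622 hashes to 10; slot 10 is free -> place at 10.
421 hashes to 13; slot 13 is free -> place at 13.
423 hashes to 15; slot 15 is free -> place at 15.
61 hashes to 10; 10 taken -> place at 11.
144 hashes to 8; slot 8 is free -> place at 8.
805 hashes to 6; slot 6 is free -> place at 6.
536 hashes to 9; slot 9 is free -> place at 9.
612 hashes to 0; slot 0 is free -> place at 0.
Table: [612, ∅, ∅, ∅, ∅, ∅, 805, ∅, 144, 536, 622, 61, ∅, 421, ∅, 423, ∅]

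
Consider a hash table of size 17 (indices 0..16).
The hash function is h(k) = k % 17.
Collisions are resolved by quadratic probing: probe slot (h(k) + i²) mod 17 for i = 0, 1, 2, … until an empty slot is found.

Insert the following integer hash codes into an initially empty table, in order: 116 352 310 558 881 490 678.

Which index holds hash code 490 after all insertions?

116 hashes to 14; slot 14 is free => place at 14.
352 hashes to 12; slot 12 is free => place at 12.
310 hashes to 4; slot 4 is free => place at 4.
558 hashes to 14; 14 taken => place at 15.
881 hashes to 14; 14,15 taken => place at 1.
490 hashes to 14; 14,15,1 taken => place at 6.
678 hashes to 15; 15 taken => place at 16.
Table: [∅, 881, ∅, ∅, 310, ∅, 490, ∅, ∅, ∅, ∅, ∅, 352, ∅, 116, 558, 678]

6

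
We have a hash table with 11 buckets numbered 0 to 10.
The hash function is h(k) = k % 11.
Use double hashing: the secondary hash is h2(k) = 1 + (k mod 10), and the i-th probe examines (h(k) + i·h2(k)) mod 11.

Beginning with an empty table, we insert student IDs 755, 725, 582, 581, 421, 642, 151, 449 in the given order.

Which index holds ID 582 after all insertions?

755 hashes to 7; slot 7 is free => place at 7.
725 hashes to 10; slot 10 is free => place at 10.
582 hashes to 10, h2=3; 10 taken => place at 2.
581 hashes to 9; slot 9 is free => place at 9.
421 hashes to 3; slot 3 is free => place at 3.
642 hashes to 4; slot 4 is free => place at 4.
151 hashes to 8; slot 8 is free => place at 8.
449 hashes to 9, h2=10; 9,8,7 taken => place at 6.
Table: [∅, ∅, 582, 421, 642, ∅, 449, 755, 151, 581, 725]

2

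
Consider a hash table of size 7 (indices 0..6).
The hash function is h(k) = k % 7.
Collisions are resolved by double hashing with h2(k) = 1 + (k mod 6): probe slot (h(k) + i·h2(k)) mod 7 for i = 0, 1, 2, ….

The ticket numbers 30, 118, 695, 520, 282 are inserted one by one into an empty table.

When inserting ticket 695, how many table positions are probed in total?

30 hashes to 2; slot 2 is free => place at 2.
118 hashes to 6; slot 6 is free => place at 6.
695 hashes to 2, h2=6; 2 taken => place at 1.
520 hashes to 2, h2=5; 2 taken => place at 0.
282 hashes to 2, h2=1; 2 taken => place at 3.
Table: [520, 695, 30, 282, —, —, 118]

2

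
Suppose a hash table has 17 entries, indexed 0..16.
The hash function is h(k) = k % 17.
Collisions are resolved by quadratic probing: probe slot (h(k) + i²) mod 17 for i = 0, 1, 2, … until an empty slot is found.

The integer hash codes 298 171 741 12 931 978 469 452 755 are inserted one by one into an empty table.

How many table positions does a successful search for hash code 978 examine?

5

298 hashes to 9; slot 9 is free → place at 9.
171 hashes to 1; slot 1 is free → place at 1.
741 hashes to 10; slot 10 is free → place at 10.
12 hashes to 12; slot 12 is free → place at 12.
931 hashes to 13; slot 13 is free → place at 13.
978 hashes to 9; 9,10,13,1 taken → place at 8.
469 hashes to 10; 10 taken → place at 11.
452 hashes to 10; 10,11 taken → place at 14.
755 hashes to 7; slot 7 is free → place at 7.
Table: [—, 171, —, —, —, —, —, 755, 978, 298, 741, 469, 12, 931, 452, —, —]
Lookup 978: h=9, probe 9,10,13,1,8 → found at 8.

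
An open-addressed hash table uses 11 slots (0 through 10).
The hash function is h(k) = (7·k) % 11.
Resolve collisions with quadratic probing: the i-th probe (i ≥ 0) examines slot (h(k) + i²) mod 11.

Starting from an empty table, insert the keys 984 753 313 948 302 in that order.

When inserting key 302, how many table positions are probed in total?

4

984: h=2 -> slot 2
753: h=2, probe 2,3 -> slot 3
313: h=2, probe 2,3,6 -> slot 6
948: h=3, probe 3,4 -> slot 4
302: h=2, probe 2,3,6,0 -> slot 0
Table: [302, -, 984, 753, 948, -, 313, -, -, -, -]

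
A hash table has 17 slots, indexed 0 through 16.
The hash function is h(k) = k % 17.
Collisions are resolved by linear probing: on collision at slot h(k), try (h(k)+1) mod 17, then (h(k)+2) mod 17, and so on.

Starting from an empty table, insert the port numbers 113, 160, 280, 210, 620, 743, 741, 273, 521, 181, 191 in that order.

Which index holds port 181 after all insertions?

113: h=11 => slot 11
160: h=7 => slot 7
280: h=8 => slot 8
210: h=6 => slot 6
620: h=8, probe 8,9 => slot 9
743: h=12 => slot 12
741: h=10 => slot 10
273: h=1 => slot 1
521: h=11, probe 11,12,13 => slot 13
181: h=11, probe 11,12,13,14 => slot 14
191: h=4 => slot 4
Table: [∅, 273, ∅, ∅, 191, ∅, 210, 160, 280, 620, 741, 113, 743, 521, 181, ∅, ∅]

14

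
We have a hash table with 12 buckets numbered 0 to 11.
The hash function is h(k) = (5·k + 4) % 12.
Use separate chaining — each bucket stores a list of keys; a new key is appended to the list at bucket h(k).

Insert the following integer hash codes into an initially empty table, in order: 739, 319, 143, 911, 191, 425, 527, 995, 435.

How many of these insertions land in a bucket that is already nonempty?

5

Insert 739: h=3, bucket 3 empty -> new chain.
Insert 319: h=3, bucket 3 nonempty -> append to chain.
Insert 143: h=11, bucket 11 empty -> new chain.
Insert 911: h=11, bucket 11 nonempty -> append to chain.
Insert 191: h=11, bucket 11 nonempty -> append to chain.
Insert 425: h=5, bucket 5 empty -> new chain.
Insert 527: h=11, bucket 11 nonempty -> append to chain.
Insert 995: h=11, bucket 11 nonempty -> append to chain.
Insert 435: h=7, bucket 7 empty -> new chain.
Final buckets:
0: _
1: _
2: _
3: 739 -> 319
4: _
5: 425
6: _
7: 435
8: _
9: _
10: _
11: 143 -> 911 -> 191 -> 527 -> 995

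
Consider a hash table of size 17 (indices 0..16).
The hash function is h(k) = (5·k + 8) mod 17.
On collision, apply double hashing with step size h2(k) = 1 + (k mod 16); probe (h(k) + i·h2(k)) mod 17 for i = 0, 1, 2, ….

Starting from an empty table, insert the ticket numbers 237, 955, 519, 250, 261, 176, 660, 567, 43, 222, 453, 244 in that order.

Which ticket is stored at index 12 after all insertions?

567

237: h=3 → slot 3
955: h=6 → slot 6
519: h=2 → slot 2
250: h=0 → slot 0
261: h=4 → slot 4
176: h=4, h2=1, probe 4,5 → slot 5
660: h=10 → slot 10
567: h=4, h2=8, probe 4,12 → slot 12
43: h=2, h2=12, probe 2,14 → slot 14
222: h=13 → slot 13
453: h=12, h2=6, probe 12,1 → slot 1
244: h=4, h2=5, probe 4,9 → slot 9
Table: [250, 453, 519, 237, 261, 176, 955, ., ., 244, 660, ., 567, 222, 43, ., .]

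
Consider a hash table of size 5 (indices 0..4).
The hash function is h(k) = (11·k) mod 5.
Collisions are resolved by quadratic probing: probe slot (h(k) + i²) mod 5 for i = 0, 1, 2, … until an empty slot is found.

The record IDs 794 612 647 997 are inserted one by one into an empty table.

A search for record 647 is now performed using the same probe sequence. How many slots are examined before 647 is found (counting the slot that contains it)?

2

Insert 794: h=4, slot 4 empty => index 4.
Insert 612: h=2, slot 2 empty => index 2.
Insert 647: h=2, slot 2 occupied => index 3.
Insert 997: h=2, slots 2,3 occupied => index 1.
Table: [_, 997, 612, 647, 794]
Lookup 647: h=2, probe 2,3 → found at 3.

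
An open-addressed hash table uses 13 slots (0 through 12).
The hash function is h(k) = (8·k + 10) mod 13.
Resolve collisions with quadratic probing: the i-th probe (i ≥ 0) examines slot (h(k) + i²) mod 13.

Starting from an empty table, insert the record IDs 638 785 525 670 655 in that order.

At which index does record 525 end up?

Insert 638: h=5, slot 5 empty -> index 5.
Insert 785: h=11, slot 11 empty -> index 11.
Insert 525: h=11, slot 11 occupied -> index 12.
Insert 670: h=1, slot 1 empty -> index 1.
Insert 655: h=11, slots 11,12 occupied -> index 2.
Table: [., 670, 655, ., ., 638, ., ., ., ., ., 785, 525]

12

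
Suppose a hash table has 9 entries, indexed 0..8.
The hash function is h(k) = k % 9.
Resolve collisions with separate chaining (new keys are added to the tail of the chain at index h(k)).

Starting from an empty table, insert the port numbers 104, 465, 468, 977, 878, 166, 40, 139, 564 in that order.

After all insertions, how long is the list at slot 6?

2

Insert 104: h=5, bucket 5 empty → new chain.
Insert 465: h=6, bucket 6 empty → new chain.
Insert 468: h=0, bucket 0 empty → new chain.
Insert 977: h=5, bucket 5 nonempty → append to chain.
Insert 878: h=5, bucket 5 nonempty → append to chain.
Insert 166: h=4, bucket 4 empty → new chain.
Insert 40: h=4, bucket 4 nonempty → append to chain.
Insert 139: h=4, bucket 4 nonempty → append to chain.
Insert 564: h=6, bucket 6 nonempty → append to chain.
Final buckets:
0: 468
1: _
2: _
3: _
4: 166 -> 40 -> 139
5: 104 -> 977 -> 878
6: 465 -> 564
7: _
8: _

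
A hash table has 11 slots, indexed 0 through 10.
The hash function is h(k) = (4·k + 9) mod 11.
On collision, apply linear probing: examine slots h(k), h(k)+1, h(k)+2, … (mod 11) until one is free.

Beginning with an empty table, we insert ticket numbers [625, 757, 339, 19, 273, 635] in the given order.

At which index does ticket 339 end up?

Insert 625: h=1, slot 1 empty → index 1.
Insert 757: h=1, slot 1 occupied → index 2.
Insert 339: h=1, slots 1,2 occupied → index 3.
Insert 19: h=8, slot 8 empty → index 8.
Insert 273: h=1, slots 1,2,3 occupied → index 4.
Insert 635: h=8, slot 8 occupied → index 9.
Table: [-, 625, 757, 339, 273, -, -, -, 19, 635, -]

3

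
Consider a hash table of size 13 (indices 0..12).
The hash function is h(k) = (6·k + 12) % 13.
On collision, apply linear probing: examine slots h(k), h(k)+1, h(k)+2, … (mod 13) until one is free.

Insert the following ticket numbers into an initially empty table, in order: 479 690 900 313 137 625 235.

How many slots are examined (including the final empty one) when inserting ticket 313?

2

479: h=0 → slot 0
690: h=5 → slot 5
900: h=4 → slot 4
313: h=5, probe 5,6 → slot 6
137: h=2 → slot 2
625: h=5, probe 5,6,7 → slot 7
235: h=5, probe 5,6,7,8 → slot 8
Table: [479, ., 137, ., 900, 690, 313, 625, 235, ., ., ., .]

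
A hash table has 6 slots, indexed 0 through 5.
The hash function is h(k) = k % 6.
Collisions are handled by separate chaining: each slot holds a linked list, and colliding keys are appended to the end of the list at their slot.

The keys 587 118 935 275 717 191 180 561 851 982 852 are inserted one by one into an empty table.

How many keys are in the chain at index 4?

2

587 -> bucket 5
118 -> bucket 4
935 -> bucket 5 (collision)
275 -> bucket 5 (collision)
717 -> bucket 3
191 -> bucket 5 (collision)
180 -> bucket 0
561 -> bucket 3 (collision)
851 -> bucket 5 (collision)
982 -> bucket 4 (collision)
852 -> bucket 0 (collision)
Final buckets:
0: 180 -> 852
1: —
2: —
3: 717 -> 561
4: 118 -> 982
5: 587 -> 935 -> 275 -> 191 -> 851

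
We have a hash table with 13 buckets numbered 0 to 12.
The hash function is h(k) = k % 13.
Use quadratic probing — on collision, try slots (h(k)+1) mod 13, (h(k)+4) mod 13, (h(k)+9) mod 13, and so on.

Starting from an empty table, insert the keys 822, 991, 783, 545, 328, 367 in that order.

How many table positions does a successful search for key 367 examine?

6

822: h=3 → slot 3
991: h=3, probe 3,4 → slot 4
783: h=3, probe 3,4,7 → slot 7
545: h=12 → slot 12
328: h=3, probe 3,4,7,12,6 → slot 6
367: h=3, probe 3,4,7,12,6,2 → slot 2
Table: [_, _, 367, 822, 991, _, 328, 783, _, _, _, _, 545]
Lookup 367: h=3, probe 3,4,7,12,6,2 → found at 2.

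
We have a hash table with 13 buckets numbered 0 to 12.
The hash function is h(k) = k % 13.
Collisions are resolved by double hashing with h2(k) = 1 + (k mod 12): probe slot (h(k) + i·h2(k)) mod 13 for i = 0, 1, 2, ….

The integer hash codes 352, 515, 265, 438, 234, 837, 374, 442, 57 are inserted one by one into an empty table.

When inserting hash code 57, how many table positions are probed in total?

352: h=1 -> slot 1
515: h=8 -> slot 8
265: h=5 -> slot 5
438: h=9 -> slot 9
234: h=0 -> slot 0
837: h=5, h2=10, probe 5,2 -> slot 2
374: h=10 -> slot 10
442: h=0, h2=11, probe 0,11 -> slot 11
57: h=5, h2=10, probe 5,2,12 -> slot 12
Table: [234, 352, 837, -, -, 265, -, -, 515, 438, 374, 442, 57]

3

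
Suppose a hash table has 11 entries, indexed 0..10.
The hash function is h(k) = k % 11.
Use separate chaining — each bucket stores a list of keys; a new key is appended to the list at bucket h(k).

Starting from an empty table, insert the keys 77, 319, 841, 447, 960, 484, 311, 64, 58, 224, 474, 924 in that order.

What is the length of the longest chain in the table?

4

77 -> bucket 0
319 -> bucket 0 (collision)
841 -> bucket 5
447 -> bucket 7
960 -> bucket 3
484 -> bucket 0 (collision)
311 -> bucket 3 (collision)
64 -> bucket 9
58 -> bucket 3 (collision)
224 -> bucket 4
474 -> bucket 1
924 -> bucket 0 (collision)
Final buckets:
0: 77 -> 319 -> 484 -> 924
1: 474
2: .
3: 960 -> 311 -> 58
4: 224
5: 841
6: .
7: 447
8: .
9: 64
10: .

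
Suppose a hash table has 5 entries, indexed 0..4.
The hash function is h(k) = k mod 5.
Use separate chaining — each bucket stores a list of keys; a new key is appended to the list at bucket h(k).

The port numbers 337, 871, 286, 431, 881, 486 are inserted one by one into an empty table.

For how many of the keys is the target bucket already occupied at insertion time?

Insert 337: h=2, bucket 2 empty → new chain.
Insert 871: h=1, bucket 1 empty → new chain.
Insert 286: h=1, bucket 1 nonempty → append to chain.
Insert 431: h=1, bucket 1 nonempty → append to chain.
Insert 881: h=1, bucket 1 nonempty → append to chain.
Insert 486: h=1, bucket 1 nonempty → append to chain.
Final buckets:
0: ∅
1: 871 -> 286 -> 431 -> 881 -> 486
2: 337
3: ∅
4: ∅

4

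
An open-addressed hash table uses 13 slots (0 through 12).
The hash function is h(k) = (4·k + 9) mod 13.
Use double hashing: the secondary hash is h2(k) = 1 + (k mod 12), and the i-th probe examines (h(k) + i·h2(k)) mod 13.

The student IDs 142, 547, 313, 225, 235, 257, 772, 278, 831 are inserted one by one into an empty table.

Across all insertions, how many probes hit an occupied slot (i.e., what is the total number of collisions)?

4

142: h=5 => slot 5
547: h=0 => slot 0
313: h=0, h2=2, probe 0,2 => slot 2
225: h=12 => slot 12
235: h=0, h2=8, probe 0,8 => slot 8
257: h=10 => slot 10
772: h=3 => slot 3
278: h=3, h2=3, probe 3,6 => slot 6
831: h=5, h2=4, probe 5,9 => slot 9
Table: [547, ∅, 313, 772, ∅, 142, 278, ∅, 235, 831, 257, ∅, 225]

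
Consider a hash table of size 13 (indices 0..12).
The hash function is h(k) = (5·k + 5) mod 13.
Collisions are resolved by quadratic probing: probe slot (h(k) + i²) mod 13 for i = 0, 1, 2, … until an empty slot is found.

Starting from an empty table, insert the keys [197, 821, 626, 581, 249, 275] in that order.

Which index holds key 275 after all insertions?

197 hashes to 2; slot 2 is free → place at 2.
821 hashes to 2; 2 taken → place at 3.
626 hashes to 2; 2,3 taken → place at 6.
581 hashes to 11; slot 11 is free → place at 11.
249 hashes to 2; 2,3,6,11 taken → place at 5.
275 hashes to 2; 2,3,6,11,5 taken → place at 1.
Table: [—, 275, 197, 821, —, 249, 626, —, —, —, —, 581, —]

1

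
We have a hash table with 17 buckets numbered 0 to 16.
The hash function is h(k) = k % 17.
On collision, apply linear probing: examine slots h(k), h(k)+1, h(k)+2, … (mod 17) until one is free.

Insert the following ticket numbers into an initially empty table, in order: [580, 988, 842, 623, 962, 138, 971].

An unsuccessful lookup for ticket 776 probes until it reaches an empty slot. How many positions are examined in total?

2

580: h=2 -> slot 2
988: h=2, probe 2,3 -> slot 3
842: h=9 -> slot 9
623: h=11 -> slot 11
962: h=10 -> slot 10
138: h=2, probe 2,3,4 -> slot 4
971: h=2, probe 2,3,4,5 -> slot 5
Table: [∅, ∅, 580, 988, 138, 971, ∅, ∅, ∅, 842, 962, 623, ∅, ∅, ∅, ∅, ∅]
Lookup 776: h=11, probe 11,12 → slot 12 empty, not found.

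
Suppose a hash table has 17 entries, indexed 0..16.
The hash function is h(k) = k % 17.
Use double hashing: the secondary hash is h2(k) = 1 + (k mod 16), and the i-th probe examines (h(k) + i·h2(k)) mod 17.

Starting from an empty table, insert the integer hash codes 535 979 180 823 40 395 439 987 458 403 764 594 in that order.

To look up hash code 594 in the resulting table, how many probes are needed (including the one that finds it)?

Insert 535: h=8, slot 8 empty -> index 8.
Insert 979: h=10, slot 10 empty -> index 10.
Insert 180: h=10, h2=5, slot 10 occupied -> index 15.
Insert 823: h=7, slot 7 empty -> index 7.
Insert 40: h=6, slot 6 empty -> index 6.
Insert 395: h=4, slot 4 empty -> index 4.
Insert 439: h=14, slot 14 empty -> index 14.
Insert 987: h=1, slot 1 empty -> index 1.
Insert 458: h=16, slot 16 empty -> index 16.
Insert 403: h=12, slot 12 empty -> index 12.
Insert 764: h=16, h2=13, slots 16,12,8,4 occupied -> index 0.
Insert 594: h=16, h2=3, slot 16 occupied -> index 2.
Table: [764, 987, 594, ∅, 395, ∅, 40, 823, 535, ∅, 979, ∅, 403, ∅, 439, 180, 458]
Lookup 594: h=16, h2=3, probe 16,2 → found at 2.

2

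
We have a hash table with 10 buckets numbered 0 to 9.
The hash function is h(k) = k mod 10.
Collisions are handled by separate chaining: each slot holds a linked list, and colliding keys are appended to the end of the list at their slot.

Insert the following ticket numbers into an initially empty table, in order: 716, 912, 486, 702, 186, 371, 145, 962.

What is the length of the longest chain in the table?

Insert 716: h=6, bucket 6 empty -> new chain.
Insert 912: h=2, bucket 2 empty -> new chain.
Insert 486: h=6, bucket 6 nonempty -> append to chain.
Insert 702: h=2, bucket 2 nonempty -> append to chain.
Insert 186: h=6, bucket 6 nonempty -> append to chain.
Insert 371: h=1, bucket 1 empty -> new chain.
Insert 145: h=5, bucket 5 empty -> new chain.
Insert 962: h=2, bucket 2 nonempty -> append to chain.
Final buckets:
0: ∅
1: 371
2: 912 -> 702 -> 962
3: ∅
4: ∅
5: 145
6: 716 -> 486 -> 186
7: ∅
8: ∅
9: ∅

3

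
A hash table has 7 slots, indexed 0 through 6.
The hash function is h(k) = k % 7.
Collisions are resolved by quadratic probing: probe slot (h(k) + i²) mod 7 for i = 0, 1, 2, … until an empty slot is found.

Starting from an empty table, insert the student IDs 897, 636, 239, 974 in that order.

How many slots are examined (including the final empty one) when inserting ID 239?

2

897: h=1 → slot 1
636: h=6 → slot 6
239: h=1, probe 1,2 → slot 2
974: h=1, probe 1,2,5 → slot 5
Table: [-, 897, 239, -, -, 974, 636]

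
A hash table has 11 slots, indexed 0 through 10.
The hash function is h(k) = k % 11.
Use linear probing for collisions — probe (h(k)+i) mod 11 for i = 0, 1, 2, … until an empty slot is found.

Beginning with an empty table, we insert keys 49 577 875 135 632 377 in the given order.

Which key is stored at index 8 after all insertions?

632

Insert 49: h=5, slot 5 empty -> index 5.
Insert 577: h=5, slot 5 occupied -> index 6.
Insert 875: h=6, slot 6 occupied -> index 7.
Insert 135: h=3, slot 3 empty -> index 3.
Insert 632: h=5, slots 5,6,7 occupied -> index 8.
Insert 377: h=3, slot 3 occupied -> index 4.
Table: [_, _, _, 135, 377, 49, 577, 875, 632, _, _]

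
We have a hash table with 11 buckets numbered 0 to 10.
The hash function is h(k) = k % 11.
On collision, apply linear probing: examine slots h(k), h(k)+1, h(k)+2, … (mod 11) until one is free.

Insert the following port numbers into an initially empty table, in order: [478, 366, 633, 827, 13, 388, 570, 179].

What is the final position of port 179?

478: h=5 -> slot 5
366: h=3 -> slot 3
633: h=6 -> slot 6
827: h=2 -> slot 2
13: h=2, probe 2,3,4 -> slot 4
388: h=3, probe 3,4,5,6,7 -> slot 7
570: h=9 -> slot 9
179: h=3, probe 3,4,5,6,7,8 -> slot 8
Table: [∅, ∅, 827, 366, 13, 478, 633, 388, 179, 570, ∅]

8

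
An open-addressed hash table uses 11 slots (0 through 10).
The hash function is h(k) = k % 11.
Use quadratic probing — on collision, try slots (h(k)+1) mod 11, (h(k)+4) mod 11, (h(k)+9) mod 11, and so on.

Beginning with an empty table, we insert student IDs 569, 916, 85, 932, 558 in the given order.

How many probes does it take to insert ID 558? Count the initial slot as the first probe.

4

569: h=8 -> slot 8
916: h=3 -> slot 3
85: h=8, probe 8,9 -> slot 9
932: h=8, probe 8,9,1 -> slot 1
558: h=8, probe 8,9,1,6 -> slot 6
Table: [—, 932, —, 916, —, —, 558, —, 569, 85, —]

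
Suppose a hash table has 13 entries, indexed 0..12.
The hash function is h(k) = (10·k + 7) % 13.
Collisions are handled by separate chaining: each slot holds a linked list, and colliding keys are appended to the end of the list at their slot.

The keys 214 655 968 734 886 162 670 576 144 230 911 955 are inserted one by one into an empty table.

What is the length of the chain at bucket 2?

5

Insert 214: h=2, bucket 2 empty -> new chain.
Insert 655: h=5, bucket 5 empty -> new chain.
Insert 968: h=2, bucket 2 nonempty -> append to chain.
Insert 734: h=2, bucket 2 nonempty -> append to chain.
Insert 886: h=1, bucket 1 empty -> new chain.
Insert 162: h=2, bucket 2 nonempty -> append to chain.
Insert 670: h=12, bucket 12 empty -> new chain.
Insert 576: h=8, bucket 8 empty -> new chain.
Insert 144: h=4, bucket 4 empty -> new chain.
Insert 230: h=6, bucket 6 empty -> new chain.
Insert 911: h=4, bucket 4 nonempty -> append to chain.
Insert 955: h=2, bucket 2 nonempty -> append to chain.
Final buckets:
0: -
1: 886
2: 214 -> 968 -> 734 -> 162 -> 955
3: -
4: 144 -> 911
5: 655
6: 230
7: -
8: 576
9: -
10: -
11: -
12: 670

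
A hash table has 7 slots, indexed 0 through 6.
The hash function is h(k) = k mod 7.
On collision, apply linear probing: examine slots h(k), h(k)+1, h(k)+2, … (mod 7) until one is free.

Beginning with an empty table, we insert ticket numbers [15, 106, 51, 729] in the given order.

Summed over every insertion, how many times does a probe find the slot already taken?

5

15: h=1 => slot 1
106: h=1, probe 1,2 => slot 2
51: h=2, probe 2,3 => slot 3
729: h=1, probe 1,2,3,4 => slot 4
Table: [., 15, 106, 51, 729, ., .]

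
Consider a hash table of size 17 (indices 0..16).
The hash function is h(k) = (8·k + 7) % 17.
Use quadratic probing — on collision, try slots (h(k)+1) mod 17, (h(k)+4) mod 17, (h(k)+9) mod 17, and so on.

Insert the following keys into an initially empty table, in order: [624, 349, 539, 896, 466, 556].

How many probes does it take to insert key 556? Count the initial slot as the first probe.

4

624: h=1 → slot 1
349: h=11 → slot 11
539: h=1, probe 1,2 → slot 2
896: h=1, probe 1,2,5 → slot 5
466: h=12 → slot 12
556: h=1, probe 1,2,5,10 → slot 10
Table: [-, 624, 539, -, -, 896, -, -, -, -, 556, 349, 466, -, -, -, -]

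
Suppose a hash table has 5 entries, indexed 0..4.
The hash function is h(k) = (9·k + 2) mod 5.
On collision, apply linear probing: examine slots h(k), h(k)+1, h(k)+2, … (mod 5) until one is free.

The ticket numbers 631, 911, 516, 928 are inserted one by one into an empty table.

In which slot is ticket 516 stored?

3

631 hashes to 1; slot 1 is free -> place at 1.
911 hashes to 1; 1 taken -> place at 2.
516 hashes to 1; 1,2 taken -> place at 3.
928 hashes to 4; slot 4 is free -> place at 4.
Table: [∅, 631, 911, 516, 928]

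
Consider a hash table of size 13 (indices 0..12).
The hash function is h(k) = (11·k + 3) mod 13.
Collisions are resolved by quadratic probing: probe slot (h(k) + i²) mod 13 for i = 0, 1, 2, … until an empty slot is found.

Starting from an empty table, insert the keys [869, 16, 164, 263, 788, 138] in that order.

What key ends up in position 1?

788

Insert 869: h=7, slot 7 empty -> index 7.
Insert 16: h=10, slot 10 empty -> index 10.
Insert 164: h=0, slot 0 empty -> index 0.
Insert 263: h=10, slot 10 occupied -> index 11.
Insert 788: h=0, slot 0 occupied -> index 1.
Insert 138: h=0, slots 0,1 occupied -> index 4.
Table: [164, 788, ∅, ∅, 138, ∅, ∅, 869, ∅, ∅, 16, 263, ∅]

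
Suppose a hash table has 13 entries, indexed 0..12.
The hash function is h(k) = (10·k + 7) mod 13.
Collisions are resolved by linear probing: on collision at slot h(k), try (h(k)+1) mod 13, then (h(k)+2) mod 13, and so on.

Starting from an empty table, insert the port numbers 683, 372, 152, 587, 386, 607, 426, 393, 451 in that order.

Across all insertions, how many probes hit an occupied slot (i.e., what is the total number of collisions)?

683: h=12 → slot 12
372: h=9 → slot 9
152: h=6 → slot 6
587: h=1 → slot 1
386: h=6, probe 6,7 → slot 7
607: h=6, probe 6,7,8 → slot 8
426: h=3 → slot 3
393: h=11 → slot 11
451: h=6, probe 6,7,8,9,10 → slot 10
Table: [_, 587, _, 426, _, _, 152, 386, 607, 372, 451, 393, 683]

7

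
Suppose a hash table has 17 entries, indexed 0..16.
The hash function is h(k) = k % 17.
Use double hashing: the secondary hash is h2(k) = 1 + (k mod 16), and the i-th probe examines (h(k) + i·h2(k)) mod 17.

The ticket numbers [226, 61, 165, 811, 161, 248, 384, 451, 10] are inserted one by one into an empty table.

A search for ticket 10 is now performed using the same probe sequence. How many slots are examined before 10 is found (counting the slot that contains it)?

Insert 226: h=5, slot 5 empty → index 5.
Insert 61: h=10, slot 10 empty → index 10.
Insert 165: h=12, slot 12 empty → index 12.
Insert 811: h=12, h2=12, slot 12 occupied → index 7.
Insert 161: h=8, slot 8 empty → index 8.
Insert 248: h=10, h2=9, slot 10 occupied → index 2.
Insert 384: h=10, h2=1, slot 10 occupied → index 11.
Insert 451: h=9, slot 9 empty → index 9.
Insert 10: h=10, h2=11, slot 10 occupied → index 4.
Table: [-, -, 248, -, 10, 226, -, 811, 161, 451, 61, 384, 165, -, -, -, -]
Lookup 10: h=10, h2=11, probe 10,4 → found at 4.

2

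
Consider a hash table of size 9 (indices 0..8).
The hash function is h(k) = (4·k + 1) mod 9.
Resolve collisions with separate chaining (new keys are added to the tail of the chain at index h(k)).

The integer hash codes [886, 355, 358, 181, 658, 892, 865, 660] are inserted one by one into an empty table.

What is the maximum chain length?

4

886 → bucket 8
355 → bucket 8 (collision)
358 → bucket 2
181 → bucket 5
658 → bucket 5 (collision)
892 → bucket 5 (collision)
865 → bucket 5 (collision)
660 → bucket 4
Final buckets:
0: —
1: —
2: 358
3: —
4: 660
5: 181 -> 658 -> 892 -> 865
6: —
7: —
8: 886 -> 355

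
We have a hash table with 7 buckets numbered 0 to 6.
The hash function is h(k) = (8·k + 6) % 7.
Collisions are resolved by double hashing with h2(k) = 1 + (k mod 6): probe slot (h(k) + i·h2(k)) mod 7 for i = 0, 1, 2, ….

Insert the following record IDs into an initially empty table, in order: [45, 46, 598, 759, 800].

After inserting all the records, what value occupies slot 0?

598

45 hashes to 2; slot 2 is free -> place at 2.
46 hashes to 3; slot 3 is free -> place at 3.
598 hashes to 2, h2=5; 2 taken -> place at 0.
759 hashes to 2, h2=4; 2 taken -> place at 6.
800 hashes to 1; slot 1 is free -> place at 1.
Table: [598, 800, 45, 46, ., ., 759]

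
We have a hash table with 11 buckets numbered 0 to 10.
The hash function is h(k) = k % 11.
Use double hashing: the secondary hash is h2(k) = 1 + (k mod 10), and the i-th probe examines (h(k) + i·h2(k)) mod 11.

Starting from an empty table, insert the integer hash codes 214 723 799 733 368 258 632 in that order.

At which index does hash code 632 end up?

214: h=5 -> slot 5
723: h=8 -> slot 8
799: h=7 -> slot 7
733: h=7, h2=4, probe 7,0 -> slot 0
368: h=5, h2=9, probe 5,3 -> slot 3
258: h=5, h2=9, probe 5,3,1 -> slot 1
632: h=5, h2=3, probe 5,8,0,3,6 -> slot 6
Table: [733, 258, ., 368, ., 214, 632, 799, 723, ., .]

6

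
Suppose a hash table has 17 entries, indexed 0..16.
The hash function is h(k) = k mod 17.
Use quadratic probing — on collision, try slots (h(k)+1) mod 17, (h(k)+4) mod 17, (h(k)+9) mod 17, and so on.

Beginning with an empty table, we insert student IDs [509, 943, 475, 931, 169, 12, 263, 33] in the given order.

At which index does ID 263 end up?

9

Insert 509: h=16, slot 16 empty → index 16.
Insert 943: h=8, slot 8 empty → index 8.
Insert 475: h=16, slot 16 occupied → index 0.
Insert 931: h=13, slot 13 empty → index 13.
Insert 169: h=16, slots 16,0 occupied → index 3.
Insert 12: h=12, slot 12 empty → index 12.
Insert 263: h=8, slot 8 occupied → index 9.
Insert 33: h=16, slots 16,0,3,8 occupied → index 15.
Table: [475, _, _, 169, _, _, _, _, 943, 263, _, _, 12, 931, _, 33, 509]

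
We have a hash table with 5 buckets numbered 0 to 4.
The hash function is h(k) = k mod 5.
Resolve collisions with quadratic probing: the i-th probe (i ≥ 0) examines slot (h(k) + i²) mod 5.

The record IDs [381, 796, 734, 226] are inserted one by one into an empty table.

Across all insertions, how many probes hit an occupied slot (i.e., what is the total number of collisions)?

381 hashes to 1; slot 1 is free → place at 1.
796 hashes to 1; 1 taken → place at 2.
734 hashes to 4; slot 4 is free → place at 4.
226 hashes to 1; 1,2 taken → place at 0.
Table: [226, 381, 796, _, 734]

3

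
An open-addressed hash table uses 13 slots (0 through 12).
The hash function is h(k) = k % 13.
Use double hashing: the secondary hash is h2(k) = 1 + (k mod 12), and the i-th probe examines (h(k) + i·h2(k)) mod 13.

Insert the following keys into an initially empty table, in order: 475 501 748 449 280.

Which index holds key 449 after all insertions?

475: h=7 -> slot 7
501: h=7, h2=10, probe 7,4 -> slot 4
748: h=7, h2=5, probe 7,12 -> slot 12
449: h=7, h2=6, probe 7,0 -> slot 0
280: h=7, h2=5, probe 7,12,4,9 -> slot 9
Table: [449, _, _, _, 501, _, _, 475, _, 280, _, _, 748]

0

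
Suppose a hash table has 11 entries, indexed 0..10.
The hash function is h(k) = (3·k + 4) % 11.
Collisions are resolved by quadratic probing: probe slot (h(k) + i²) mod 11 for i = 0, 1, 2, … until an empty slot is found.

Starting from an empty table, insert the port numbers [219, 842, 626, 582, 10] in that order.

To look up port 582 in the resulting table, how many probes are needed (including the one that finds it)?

Insert 219: h=1, slot 1 empty -> index 1.
Insert 842: h=0, slot 0 empty -> index 0.
Insert 626: h=1, slot 1 occupied -> index 2.
Insert 582: h=1, slots 1,2 occupied -> index 5.
Insert 10: h=1, slots 1,2,5 occupied -> index 10.
Table: [842, 219, 626, _, _, 582, _, _, _, _, 10]
Lookup 582: h=1, probe 1,2,5 → found at 5.

3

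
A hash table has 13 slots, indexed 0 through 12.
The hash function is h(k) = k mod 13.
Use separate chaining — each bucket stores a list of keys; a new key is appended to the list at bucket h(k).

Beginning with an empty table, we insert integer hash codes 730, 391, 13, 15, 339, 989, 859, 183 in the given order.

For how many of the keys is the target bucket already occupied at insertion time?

730 → bucket 2
391 → bucket 1
13 → bucket 0
15 → bucket 2 (collision)
339 → bucket 1 (collision)
989 → bucket 1 (collision)
859 → bucket 1 (collision)
183 → bucket 1 (collision)
Final buckets:
0: 13
1: 391 -> 339 -> 989 -> 859 -> 183
2: 730 -> 15
3: —
4: —
5: —
6: —
7: —
8: —
9: —
10: —
11: —
12: —

5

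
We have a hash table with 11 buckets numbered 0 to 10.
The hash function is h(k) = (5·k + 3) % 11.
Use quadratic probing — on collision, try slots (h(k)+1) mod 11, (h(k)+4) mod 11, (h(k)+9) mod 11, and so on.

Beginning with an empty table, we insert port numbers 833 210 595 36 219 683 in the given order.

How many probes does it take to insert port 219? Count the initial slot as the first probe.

3

833: h=10 → slot 10
210: h=8 → slot 8
595: h=8, probe 8,9 → slot 9
36: h=7 → slot 7
219: h=9, probe 9,10,2 → slot 2
683: h=8, probe 8,9,1 → slot 1
Table: [-, 683, 219, -, -, -, -, 36, 210, 595, 833]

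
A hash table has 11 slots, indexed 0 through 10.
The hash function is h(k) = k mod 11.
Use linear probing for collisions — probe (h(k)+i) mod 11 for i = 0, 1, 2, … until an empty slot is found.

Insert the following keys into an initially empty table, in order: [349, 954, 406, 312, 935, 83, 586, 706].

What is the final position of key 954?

9

349: h=8 → slot 8
954: h=8, probe 8,9 → slot 9
406: h=10 → slot 10
312: h=4 → slot 4
935: h=0 → slot 0
83: h=6 → slot 6
586: h=3 → slot 3
706: h=2 → slot 2
Table: [935, -, 706, 586, 312, -, 83, -, 349, 954, 406]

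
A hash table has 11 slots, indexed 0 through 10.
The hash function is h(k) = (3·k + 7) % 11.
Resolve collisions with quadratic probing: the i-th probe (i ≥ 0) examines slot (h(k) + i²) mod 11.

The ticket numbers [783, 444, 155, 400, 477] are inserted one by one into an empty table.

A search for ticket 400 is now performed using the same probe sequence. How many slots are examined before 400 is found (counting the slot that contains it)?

783: h=2 => slot 2
444: h=8 => slot 8
155: h=10 => slot 10
400: h=8, probe 8,9 => slot 9
477: h=8, probe 8,9,1 => slot 1
Table: [., 477, 783, ., ., ., ., ., 444, 400, 155]
Lookup 400: h=8, probe 8,9 → found at 9.

2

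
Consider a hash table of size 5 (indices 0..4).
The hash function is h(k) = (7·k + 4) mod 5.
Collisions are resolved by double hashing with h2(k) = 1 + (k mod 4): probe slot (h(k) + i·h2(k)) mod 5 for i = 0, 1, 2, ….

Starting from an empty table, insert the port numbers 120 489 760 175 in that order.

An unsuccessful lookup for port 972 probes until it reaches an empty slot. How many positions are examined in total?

4

120 hashes to 4; slot 4 is free => place at 4.
489 hashes to 2; slot 2 is free => place at 2.
760 hashes to 4, h2=1; 4 taken => place at 0.
175 hashes to 4, h2=4; 4 taken => place at 3.
Table: [760, -, 489, 175, 120]
Lookup 972: h=3, h2=1, probe 3,4,0,1 → slot 1 empty, not found.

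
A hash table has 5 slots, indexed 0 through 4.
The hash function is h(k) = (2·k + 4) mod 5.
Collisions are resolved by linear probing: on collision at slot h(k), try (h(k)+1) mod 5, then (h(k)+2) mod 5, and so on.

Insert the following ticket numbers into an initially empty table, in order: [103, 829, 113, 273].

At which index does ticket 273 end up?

3

103: h=0 → slot 0
829: h=2 → slot 2
113: h=0, probe 0,1 → slot 1
273: h=0, probe 0,1,2,3 → slot 3
Table: [103, 113, 829, 273, .]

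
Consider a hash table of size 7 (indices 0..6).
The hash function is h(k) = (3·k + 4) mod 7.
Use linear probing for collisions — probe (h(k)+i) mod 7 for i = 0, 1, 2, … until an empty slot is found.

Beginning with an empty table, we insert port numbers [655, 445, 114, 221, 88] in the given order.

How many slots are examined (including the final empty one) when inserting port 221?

655: h=2 → slot 2
445: h=2, probe 2,3 → slot 3
114: h=3, probe 3,4 → slot 4
221: h=2, probe 2,3,4,5 → slot 5
88: h=2, probe 2,3,4,5,6 → slot 6
Table: [_, _, 655, 445, 114, 221, 88]

4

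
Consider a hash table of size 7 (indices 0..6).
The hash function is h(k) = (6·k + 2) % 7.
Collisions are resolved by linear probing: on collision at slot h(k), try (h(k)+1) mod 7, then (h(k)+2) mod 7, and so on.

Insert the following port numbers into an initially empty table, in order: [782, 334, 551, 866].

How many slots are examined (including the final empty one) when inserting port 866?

4

782: h=4 => slot 4
334: h=4, probe 4,5 => slot 5
551: h=4, probe 4,5,6 => slot 6
866: h=4, probe 4,5,6,0 => slot 0
Table: [866, -, -, -, 782, 334, 551]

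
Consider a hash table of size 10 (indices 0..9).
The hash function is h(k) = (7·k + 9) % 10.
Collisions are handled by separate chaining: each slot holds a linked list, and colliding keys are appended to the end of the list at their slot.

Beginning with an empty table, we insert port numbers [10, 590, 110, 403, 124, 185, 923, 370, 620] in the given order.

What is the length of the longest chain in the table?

10 → bucket 9
590 → bucket 9 (collision)
110 → bucket 9 (collision)
403 → bucket 0
124 → bucket 7
185 → bucket 4
923 → bucket 0 (collision)
370 → bucket 9 (collision)
620 → bucket 9 (collision)
Final buckets:
0: 403 -> 923
1: -
2: -
3: -
4: 185
5: -
6: -
7: 124
8: -
9: 10 -> 590 -> 110 -> 370 -> 620

5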